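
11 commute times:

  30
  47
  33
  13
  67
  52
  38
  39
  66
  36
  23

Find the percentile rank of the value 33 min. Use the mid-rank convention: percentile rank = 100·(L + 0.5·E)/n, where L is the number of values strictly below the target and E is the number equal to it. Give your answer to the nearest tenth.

31.8

Sorted: 13, 23, 30, 33, 36, 38, 39, 47, 52, 66, 67.
Count below 33: L = 3; count equal: E = 1; n = 11.
Percentile rank = 100·(3 + 0.5·1)/11 = 100·3.5/11 = 31.82.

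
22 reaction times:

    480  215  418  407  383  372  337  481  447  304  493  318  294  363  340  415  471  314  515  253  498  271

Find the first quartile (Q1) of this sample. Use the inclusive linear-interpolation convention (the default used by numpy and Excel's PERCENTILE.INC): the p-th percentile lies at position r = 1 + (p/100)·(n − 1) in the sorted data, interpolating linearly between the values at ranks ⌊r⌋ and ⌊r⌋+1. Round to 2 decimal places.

315.00

Sorted: 215, 253, 271, 294, 304, 314, 318, 337, 340, 363, 372, 383, 407, 415, 418, 447, 471, 480, 481, 493, 498, 515.
n = 22.
r = 1 + (25/100)·(22 − 1) = 1 + 5.25 = 6.25.
Rank 6 is 314 and rank 7 is 318.
Interpolate: 314 + 0.25·(318 − 314) = 314 + 0.25·4 = 315.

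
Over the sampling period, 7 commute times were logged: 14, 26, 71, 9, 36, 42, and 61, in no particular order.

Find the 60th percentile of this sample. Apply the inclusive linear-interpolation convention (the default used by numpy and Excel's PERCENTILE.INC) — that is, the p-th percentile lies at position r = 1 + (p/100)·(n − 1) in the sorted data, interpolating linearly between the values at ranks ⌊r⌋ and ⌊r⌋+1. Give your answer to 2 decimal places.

Sorted: 9, 14, 26, 36, 42, 61, 71.
n = 7.
r = 1 + (60/100)·(7 − 1) = 1 + 3.6 = 4.6.
Rank 4 is 36 and rank 5 is 42.
Interpolate: 36 + 0.6·(42 − 36) = 36 + 0.6·6 = 39.6.

39.60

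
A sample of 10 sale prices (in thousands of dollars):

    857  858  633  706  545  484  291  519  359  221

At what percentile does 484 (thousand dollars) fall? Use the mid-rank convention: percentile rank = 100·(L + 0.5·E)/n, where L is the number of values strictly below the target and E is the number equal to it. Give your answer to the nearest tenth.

35.0

Sorted: 221, 291, 359, 484, 519, 545, 633, 706, 857, 858.
Count below 484: L = 3; count equal: E = 1; n = 10.
Percentile rank = 100·(3 + 0.5·1)/10 = 100·3.5/10 = 35.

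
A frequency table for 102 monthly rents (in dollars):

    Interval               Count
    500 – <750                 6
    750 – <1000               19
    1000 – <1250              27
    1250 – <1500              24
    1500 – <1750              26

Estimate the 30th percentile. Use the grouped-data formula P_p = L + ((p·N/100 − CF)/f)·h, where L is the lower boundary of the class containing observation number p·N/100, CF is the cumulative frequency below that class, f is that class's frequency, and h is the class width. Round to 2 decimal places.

1051.85

N = 102; target position k = 30/100 · 102 = 30.6.
Cumulative frequencies: 6, 25, 52, 76, 102.
Observation 30.6 falls in the class 1000 – <1250.
L = 1000, CF = 25, f = 27, h = 250.
P30 = 1000 + ((30.6 − 25)/27)·250 = 1000 + 51.8519 = 1051.85.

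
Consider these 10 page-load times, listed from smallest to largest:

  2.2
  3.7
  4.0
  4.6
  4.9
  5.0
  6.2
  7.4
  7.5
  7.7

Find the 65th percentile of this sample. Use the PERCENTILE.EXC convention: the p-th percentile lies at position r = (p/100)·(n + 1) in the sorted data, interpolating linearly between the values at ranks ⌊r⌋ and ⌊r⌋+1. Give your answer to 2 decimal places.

6.38

n = 10.
r = (65/100)·(10 + 1) = 7.15.
Rank 7 is 6.2 and rank 8 is 7.4.
Interpolate: 6.2 + 0.15·(7.4 − 6.2) = 6.2 + 0.15·1.2 = 6.38.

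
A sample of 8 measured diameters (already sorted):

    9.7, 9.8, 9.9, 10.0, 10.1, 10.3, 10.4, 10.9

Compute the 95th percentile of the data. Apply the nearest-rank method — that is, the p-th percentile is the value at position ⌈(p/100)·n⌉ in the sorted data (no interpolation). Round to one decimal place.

10.9

n = 8.
Position = ⌈95/100 · 8⌉ = ⌈7.6⌉ = 8.
The value at rank 8 is 10.9.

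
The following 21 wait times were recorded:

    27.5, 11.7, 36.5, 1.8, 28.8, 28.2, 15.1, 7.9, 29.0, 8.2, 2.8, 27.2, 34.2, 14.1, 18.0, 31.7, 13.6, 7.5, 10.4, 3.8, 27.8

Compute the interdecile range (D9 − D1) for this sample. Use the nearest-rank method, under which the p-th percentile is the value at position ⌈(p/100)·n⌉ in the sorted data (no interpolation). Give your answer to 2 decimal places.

Sorted: 1.8, 2.8, 3.8, 7.5, 7.9, 8.2, 10.4, 11.7, 13.6, 14.1, 15.1, 18.0, 27.2, 27.5, 27.8, 28.2, 28.8, 29.0, 31.7, 34.2, 36.5.
n = 21.
P10: rank ⌈10/100·21⌉ = 3 → 3.8.
P90: rank ⌈90/100·21⌉ = 19 → 31.7.
Difference: 31.7 − 3.8 = 27.9.

27.90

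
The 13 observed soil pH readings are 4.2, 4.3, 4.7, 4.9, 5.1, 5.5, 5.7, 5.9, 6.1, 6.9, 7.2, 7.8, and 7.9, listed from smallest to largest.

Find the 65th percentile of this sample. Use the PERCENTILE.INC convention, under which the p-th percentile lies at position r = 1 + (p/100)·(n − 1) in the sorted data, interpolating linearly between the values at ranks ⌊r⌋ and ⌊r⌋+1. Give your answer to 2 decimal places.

6.06

n = 13.
r = 1 + (65/100)·(13 − 1) = 1 + 7.8 = 8.8.
Rank 8 is 5.9 and rank 9 is 6.1.
Interpolate: 5.9 + 0.8·(6.1 − 5.9) = 5.9 + 0.8·0.2 = 6.06.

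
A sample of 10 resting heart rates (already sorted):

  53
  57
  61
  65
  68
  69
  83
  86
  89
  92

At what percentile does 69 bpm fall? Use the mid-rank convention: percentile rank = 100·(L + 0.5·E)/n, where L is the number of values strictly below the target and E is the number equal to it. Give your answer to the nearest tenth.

55.0

Count below 69: L = 5; count equal: E = 1; n = 10.
Percentile rank = 100·(5 + 0.5·1)/10 = 100·5.5/10 = 55.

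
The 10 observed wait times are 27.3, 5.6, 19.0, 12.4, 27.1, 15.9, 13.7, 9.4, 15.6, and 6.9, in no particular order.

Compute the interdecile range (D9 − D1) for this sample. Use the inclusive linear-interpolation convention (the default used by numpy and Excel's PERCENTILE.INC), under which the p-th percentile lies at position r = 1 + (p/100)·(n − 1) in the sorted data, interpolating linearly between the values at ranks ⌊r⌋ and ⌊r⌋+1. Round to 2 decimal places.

20.35

Sorted: 5.6, 6.9, 9.4, 12.4, 13.7, 15.6, 15.9, 19.0, 27.1, 27.3.
n = 10.
P10: r = 1.9; ranks 1–2 are 5.6, 6.9; interpolating gives 6.77.
P90: r = 9.1; ranks 9–10 are 27.1, 27.3; interpolating gives 27.12.
Difference: 27.12 − 6.77 = 20.35.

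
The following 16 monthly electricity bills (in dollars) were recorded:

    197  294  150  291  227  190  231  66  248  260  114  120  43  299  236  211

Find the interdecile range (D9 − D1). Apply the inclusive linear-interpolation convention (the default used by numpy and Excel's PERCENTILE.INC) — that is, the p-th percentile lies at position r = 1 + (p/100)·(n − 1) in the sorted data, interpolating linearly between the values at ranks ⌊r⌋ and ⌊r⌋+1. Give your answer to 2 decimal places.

Sorted: 43, 66, 114, 120, 150, 190, 197, 211, 227, 231, 236, 248, 260, 291, 294, 299.
n = 16.
P10: r = 2.5; ranks 2–3 are 66, 114; interpolating gives 90.
P90: r = 14.5; ranks 14–15 are 291, 294; interpolating gives 292.5.
Difference: 292.5 − 90 = 202.5.

202.50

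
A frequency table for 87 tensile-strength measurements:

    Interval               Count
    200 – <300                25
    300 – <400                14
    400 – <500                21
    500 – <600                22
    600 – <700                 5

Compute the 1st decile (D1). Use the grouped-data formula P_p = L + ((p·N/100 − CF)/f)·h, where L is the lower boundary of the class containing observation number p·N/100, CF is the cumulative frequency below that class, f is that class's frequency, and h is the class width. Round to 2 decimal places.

N = 87; target position k = 10/100 · 87 = 8.7.
Cumulative frequencies: 25, 39, 60, 82, 87.
Observation 8.7 falls in the class 200 – <300.
L = 200, CF = 0, f = 25, h = 100.
P10 = 200 + ((8.7 − 0)/25)·100 = 200 + 34.8 = 234.8.

234.80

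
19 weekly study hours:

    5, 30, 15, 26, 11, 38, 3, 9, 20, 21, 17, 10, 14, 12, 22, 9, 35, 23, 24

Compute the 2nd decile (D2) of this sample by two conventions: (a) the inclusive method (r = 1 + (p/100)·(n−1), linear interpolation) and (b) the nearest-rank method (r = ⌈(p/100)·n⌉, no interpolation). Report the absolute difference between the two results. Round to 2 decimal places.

0.60

Sorted: 3, 5, 9, 9, 10, 11, 12, 14, 15, 17, 20, 21, 22, 23, 24, 26, 30, 35, 38.
n = 19.
(a) r = 4.6; between ranks 4 (9) and 5 (10): 9.6.
(b) the nearest-rank method: rank 4 → 9.
|9.6 − 9| = 0.6.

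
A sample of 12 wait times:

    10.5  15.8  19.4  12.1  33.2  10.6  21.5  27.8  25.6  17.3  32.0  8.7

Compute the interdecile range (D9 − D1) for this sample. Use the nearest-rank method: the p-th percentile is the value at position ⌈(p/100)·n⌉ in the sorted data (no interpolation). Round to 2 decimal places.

Sorted: 8.7, 10.5, 10.6, 12.1, 15.8, 17.3, 19.4, 21.5, 25.6, 27.8, 32.0, 33.2.
n = 12.
P10: rank ⌈10/100·12⌉ = 2 → 10.5.
P90: rank ⌈90/100·12⌉ = 11 → 32.
Difference: 32 − 10.5 = 21.5.

21.50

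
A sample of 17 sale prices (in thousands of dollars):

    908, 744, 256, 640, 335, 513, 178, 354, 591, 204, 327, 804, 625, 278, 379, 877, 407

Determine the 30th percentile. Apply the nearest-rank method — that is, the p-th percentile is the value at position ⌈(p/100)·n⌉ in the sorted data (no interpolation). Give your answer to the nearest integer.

335

Sorted: 178, 204, 256, 278, 327, 335, 354, 379, 407, 513, 591, 625, 640, 744, 804, 877, 908.
n = 17.
Position = ⌈30/100 · 17⌉ = ⌈5.1⌉ = 6.
The value at rank 6 is 335.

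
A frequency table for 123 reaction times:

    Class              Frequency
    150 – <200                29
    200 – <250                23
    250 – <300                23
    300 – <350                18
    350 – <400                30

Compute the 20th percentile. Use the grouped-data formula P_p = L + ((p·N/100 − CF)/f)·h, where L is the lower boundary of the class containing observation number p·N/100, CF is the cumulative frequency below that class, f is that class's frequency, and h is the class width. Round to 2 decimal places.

192.41

N = 123; target position k = 20/100 · 123 = 24.6.
Cumulative frequencies: 29, 52, 75, 93, 123.
Observation 24.6 falls in the class 150 – <200.
L = 150, CF = 0, f = 29, h = 50.
P20 = 150 + ((24.6 − 0)/29)·50 = 150 + 42.4138 = 192.414.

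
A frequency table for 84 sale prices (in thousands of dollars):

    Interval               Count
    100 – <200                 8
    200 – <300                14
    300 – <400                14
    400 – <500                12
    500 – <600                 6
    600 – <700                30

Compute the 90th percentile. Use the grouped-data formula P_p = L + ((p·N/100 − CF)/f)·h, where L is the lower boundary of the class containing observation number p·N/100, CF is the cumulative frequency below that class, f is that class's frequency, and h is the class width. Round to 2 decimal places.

N = 84; target position k = 90/100 · 84 = 75.6.
Cumulative frequencies: 8, 22, 36, 48, 54, 84.
Observation 75.6 falls in the class 600 – <700.
L = 600, CF = 54, f = 30, h = 100.
P90 = 600 + ((75.6 − 54)/30)·100 = 600 + 72 = 672.

672.00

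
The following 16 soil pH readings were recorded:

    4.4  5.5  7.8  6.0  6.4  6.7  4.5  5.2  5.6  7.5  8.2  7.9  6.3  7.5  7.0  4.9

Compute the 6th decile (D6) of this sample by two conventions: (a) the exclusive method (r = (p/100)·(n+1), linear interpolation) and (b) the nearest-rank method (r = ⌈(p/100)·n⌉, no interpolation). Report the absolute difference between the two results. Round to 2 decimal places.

Sorted: 4.4, 4.5, 4.9, 5.2, 5.5, 5.6, 6.0, 6.3, 6.4, 6.7, 7.0, 7.5, 7.5, 7.8, 7.9, 8.2.
n = 16.
(a) r = 10.2; between ranks 10 (6.7) and 11 (7.0): 6.76.
(b) the nearest-rank method: rank 10 → 6.7.
|6.76 − 6.7| = 0.06.

0.06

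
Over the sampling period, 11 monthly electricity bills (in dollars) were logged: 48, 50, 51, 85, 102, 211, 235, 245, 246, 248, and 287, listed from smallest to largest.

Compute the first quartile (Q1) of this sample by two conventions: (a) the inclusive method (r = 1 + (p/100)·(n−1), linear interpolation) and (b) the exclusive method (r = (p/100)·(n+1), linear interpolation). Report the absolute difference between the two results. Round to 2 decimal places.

17.00

n = 11.
(a) r = 3.5; between ranks 3 (51) and 4 (85): 68.
(b) r = 3 → value at rank 3 = 51.
|68 − 51| = 17.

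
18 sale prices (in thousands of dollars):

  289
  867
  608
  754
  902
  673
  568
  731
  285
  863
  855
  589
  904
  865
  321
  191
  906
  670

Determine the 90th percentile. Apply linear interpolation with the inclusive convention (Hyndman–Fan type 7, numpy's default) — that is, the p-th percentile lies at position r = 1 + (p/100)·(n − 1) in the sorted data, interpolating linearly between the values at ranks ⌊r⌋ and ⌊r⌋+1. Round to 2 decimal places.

902.60

Sorted: 191, 285, 289, 321, 568, 589, 608, 670, 673, 731, 754, 855, 863, 865, 867, 902, 904, 906.
n = 18.
r = 1 + (90/100)·(18 − 1) = 1 + 15.3 = 16.3.
Rank 16 is 902 and rank 17 is 904.
Interpolate: 902 + 0.3·(904 − 902) = 902 + 0.3·2 = 902.6.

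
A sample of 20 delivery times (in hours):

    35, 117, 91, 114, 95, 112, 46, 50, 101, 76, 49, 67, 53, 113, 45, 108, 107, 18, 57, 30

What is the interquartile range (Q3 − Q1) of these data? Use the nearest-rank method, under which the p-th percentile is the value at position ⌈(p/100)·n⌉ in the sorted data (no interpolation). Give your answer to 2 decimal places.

Sorted: 18, 30, 35, 45, 46, 49, 50, 53, 57, 67, 76, 91, 95, 101, 107, 108, 112, 113, 114, 117.
n = 20.
P25: rank ⌈25/100·20⌉ = 5 → 46.
P75: rank ⌈75/100·20⌉ = 15 → 107.
Difference: 107 − 46 = 61.

61.00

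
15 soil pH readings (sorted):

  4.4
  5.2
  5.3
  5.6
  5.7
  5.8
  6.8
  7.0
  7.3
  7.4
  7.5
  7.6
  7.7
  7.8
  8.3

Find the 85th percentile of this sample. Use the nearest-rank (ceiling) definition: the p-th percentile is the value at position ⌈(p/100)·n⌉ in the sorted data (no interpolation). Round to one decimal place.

7.7

n = 15.
Position = ⌈85/100 · 15⌉ = ⌈12.75⌉ = 13.
The value at rank 13 is 7.7.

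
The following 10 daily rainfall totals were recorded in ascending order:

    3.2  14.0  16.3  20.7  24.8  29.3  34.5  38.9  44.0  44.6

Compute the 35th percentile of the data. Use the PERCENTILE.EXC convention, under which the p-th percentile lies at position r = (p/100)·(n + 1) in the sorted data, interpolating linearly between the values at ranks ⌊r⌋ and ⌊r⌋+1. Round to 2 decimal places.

n = 10.
r = (35/100)·(10 + 1) = 3.85.
Rank 3 is 16.3 and rank 4 is 20.7.
Interpolate: 16.3 + 0.85·(20.7 − 16.3) = 16.3 + 0.85·4.4 = 20.04.

20.04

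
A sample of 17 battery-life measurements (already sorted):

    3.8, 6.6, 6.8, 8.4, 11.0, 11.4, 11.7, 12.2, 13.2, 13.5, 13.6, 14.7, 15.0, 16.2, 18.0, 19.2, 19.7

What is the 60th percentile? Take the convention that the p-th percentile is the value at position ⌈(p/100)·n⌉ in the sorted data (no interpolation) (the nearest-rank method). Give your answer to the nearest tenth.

13.6

n = 17.
Position = ⌈60/100 · 17⌉ = ⌈10.2⌉ = 11.
The value at rank 11 is 13.6.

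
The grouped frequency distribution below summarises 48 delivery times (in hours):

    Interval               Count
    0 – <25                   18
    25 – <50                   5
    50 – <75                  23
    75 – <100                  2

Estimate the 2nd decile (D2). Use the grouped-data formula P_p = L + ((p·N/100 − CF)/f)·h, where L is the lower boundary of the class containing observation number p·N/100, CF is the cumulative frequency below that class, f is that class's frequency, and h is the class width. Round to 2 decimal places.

N = 48; target position k = 20/100 · 48 = 9.6.
Cumulative frequencies: 18, 23, 46, 48.
Observation 9.6 falls in the class 0 – <25.
L = 0, CF = 0, f = 18, h = 25.
P20 = 0 + ((9.6 − 0)/18)·25 = 0 + 13.3333 = 13.3333.

13.33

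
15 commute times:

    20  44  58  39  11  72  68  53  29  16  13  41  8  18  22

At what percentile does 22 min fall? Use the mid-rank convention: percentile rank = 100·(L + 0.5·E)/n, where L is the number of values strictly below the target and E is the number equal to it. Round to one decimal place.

43.3

Sorted: 8, 11, 13, 16, 18, 20, 22, 29, 39, 41, 44, 53, 58, 68, 72.
Count below 22: L = 6; count equal: E = 1; n = 15.
Percentile rank = 100·(6 + 0.5·1)/15 = 100·6.5/15 = 43.33.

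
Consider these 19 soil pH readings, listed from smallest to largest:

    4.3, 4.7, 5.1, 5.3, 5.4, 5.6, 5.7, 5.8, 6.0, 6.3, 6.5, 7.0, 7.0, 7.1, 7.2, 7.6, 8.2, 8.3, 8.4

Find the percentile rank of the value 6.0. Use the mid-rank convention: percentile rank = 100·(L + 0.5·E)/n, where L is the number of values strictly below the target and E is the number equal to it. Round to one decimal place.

Count below 6.0: L = 8; count equal: E = 1; n = 19.
Percentile rank = 100·(8 + 0.5·1)/19 = 100·8.5/19 = 44.74.

44.7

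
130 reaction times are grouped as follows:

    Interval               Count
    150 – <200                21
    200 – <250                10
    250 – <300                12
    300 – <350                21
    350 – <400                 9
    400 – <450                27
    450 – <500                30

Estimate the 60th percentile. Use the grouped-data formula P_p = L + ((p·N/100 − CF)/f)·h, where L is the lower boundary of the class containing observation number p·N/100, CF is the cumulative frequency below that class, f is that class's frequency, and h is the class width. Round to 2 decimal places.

409.26

N = 130; target position k = 60/100 · 130 = 78.
Cumulative frequencies: 21, 31, 43, 64, 73, 100, 130.
Observation 78 falls in the class 400 – <450.
L = 400, CF = 73, f = 27, h = 50.
P60 = 400 + ((78 − 73)/27)·50 = 400 + 9.25926 = 409.259.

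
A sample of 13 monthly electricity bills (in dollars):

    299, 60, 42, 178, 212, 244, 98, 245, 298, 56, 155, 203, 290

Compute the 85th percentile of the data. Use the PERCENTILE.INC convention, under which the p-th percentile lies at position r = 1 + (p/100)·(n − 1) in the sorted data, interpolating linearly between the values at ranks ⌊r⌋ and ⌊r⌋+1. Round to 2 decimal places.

291.60

Sorted: 42, 56, 60, 98, 155, 178, 203, 212, 244, 245, 290, 298, 299.
n = 13.
r = 1 + (85/100)·(13 − 1) = 1 + 10.2 = 11.2.
Rank 11 is 290 and rank 12 is 298.
Interpolate: 290 + 0.2·(298 − 290) = 290 + 0.2·8 = 291.6.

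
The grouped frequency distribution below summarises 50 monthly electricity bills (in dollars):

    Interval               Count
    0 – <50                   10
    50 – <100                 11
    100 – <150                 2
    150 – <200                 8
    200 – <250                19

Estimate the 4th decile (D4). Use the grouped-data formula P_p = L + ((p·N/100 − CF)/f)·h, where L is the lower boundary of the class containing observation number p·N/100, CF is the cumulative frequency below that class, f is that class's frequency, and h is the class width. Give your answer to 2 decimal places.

N = 50; target position k = 40/100 · 50 = 20.
Cumulative frequencies: 10, 21, 23, 31, 50.
Observation 20 falls in the class 50 – <100.
L = 50, CF = 10, f = 11, h = 50.
P40 = 50 + ((20 − 10)/11)·50 = 50 + 45.4545 = 95.4545.

95.45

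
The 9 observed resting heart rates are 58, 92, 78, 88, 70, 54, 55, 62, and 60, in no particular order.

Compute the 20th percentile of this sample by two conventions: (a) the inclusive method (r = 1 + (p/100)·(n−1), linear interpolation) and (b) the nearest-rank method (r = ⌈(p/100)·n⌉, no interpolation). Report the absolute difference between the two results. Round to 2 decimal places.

1.80

Sorted: 54, 55, 58, 60, 62, 70, 78, 88, 92.
n = 9.
(a) r = 2.6; between ranks 2 (55) and 3 (58): 56.8.
(b) the nearest-rank method: rank 2 → 55.
|56.8 − 55| = 1.8.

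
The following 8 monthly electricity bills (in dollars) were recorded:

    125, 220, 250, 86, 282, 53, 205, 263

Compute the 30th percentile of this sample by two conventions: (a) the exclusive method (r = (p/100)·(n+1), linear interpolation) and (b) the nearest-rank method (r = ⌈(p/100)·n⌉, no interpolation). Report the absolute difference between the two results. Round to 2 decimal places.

Sorted: 53, 86, 125, 205, 220, 250, 263, 282.
n = 8.
(a) r = 2.7; between ranks 2 (86) and 3 (125): 113.3.
(b) the nearest-rank method: rank 3 → 125.
|113.3 − 125| = 11.7.

11.70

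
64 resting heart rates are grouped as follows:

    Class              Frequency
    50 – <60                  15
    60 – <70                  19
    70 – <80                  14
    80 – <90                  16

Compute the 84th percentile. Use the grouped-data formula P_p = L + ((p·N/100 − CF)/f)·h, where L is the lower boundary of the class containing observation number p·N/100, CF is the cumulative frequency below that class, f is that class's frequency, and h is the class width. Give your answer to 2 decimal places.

83.60

N = 64; target position k = 84/100 · 64 = 53.76.
Cumulative frequencies: 15, 34, 48, 64.
Observation 53.76 falls in the class 80 – <90.
L = 80, CF = 48, f = 16, h = 10.
P84 = 80 + ((53.76 − 48)/16)·10 = 80 + 3.6 = 83.6.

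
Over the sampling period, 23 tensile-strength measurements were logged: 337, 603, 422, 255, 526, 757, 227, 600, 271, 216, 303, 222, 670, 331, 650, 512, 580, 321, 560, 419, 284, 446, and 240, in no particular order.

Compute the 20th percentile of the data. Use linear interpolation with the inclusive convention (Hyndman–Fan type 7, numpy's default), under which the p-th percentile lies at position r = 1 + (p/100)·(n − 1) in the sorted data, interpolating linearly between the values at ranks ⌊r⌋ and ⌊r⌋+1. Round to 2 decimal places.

Sorted: 216, 222, 227, 240, 255, 271, 284, 303, 321, 331, 337, 419, 422, 446, 512, 526, 560, 580, 600, 603, 650, 670, 757.
n = 23.
r = 1 + (20/100)·(23 − 1) = 1 + 4.4 = 5.4.
Rank 5 is 255 and rank 6 is 271.
Interpolate: 255 + 0.4·(271 − 255) = 255 + 0.4·16 = 261.4.

261.40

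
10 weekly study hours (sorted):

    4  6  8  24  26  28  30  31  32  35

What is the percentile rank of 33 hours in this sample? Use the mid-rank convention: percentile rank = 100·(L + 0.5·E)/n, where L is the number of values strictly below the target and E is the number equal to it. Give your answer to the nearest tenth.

Count below 33: L = 9; count equal: E = 0; n = 10.
Percentile rank = 100·(9 + 0.5·0)/10 = 100·9/10 = 90.

90.0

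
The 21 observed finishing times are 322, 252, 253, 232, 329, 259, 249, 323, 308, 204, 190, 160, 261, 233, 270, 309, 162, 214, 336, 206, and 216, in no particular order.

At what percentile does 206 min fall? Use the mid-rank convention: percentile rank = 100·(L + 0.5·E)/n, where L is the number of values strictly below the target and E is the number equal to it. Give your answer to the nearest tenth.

Sorted: 160, 162, 190, 204, 206, 214, 216, 232, 233, 249, 252, 253, 259, 261, 270, 308, 309, 322, 323, 329, 336.
Count below 206: L = 4; count equal: E = 1; n = 21.
Percentile rank = 100·(4 + 0.5·1)/21 = 100·4.5/21 = 21.43.

21.4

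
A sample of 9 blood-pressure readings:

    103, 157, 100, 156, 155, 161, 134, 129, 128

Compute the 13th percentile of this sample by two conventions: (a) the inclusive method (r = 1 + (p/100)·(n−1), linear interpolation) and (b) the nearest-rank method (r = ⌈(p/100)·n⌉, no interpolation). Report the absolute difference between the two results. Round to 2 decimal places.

Sorted: 100, 103, 128, 129, 134, 155, 156, 157, 161.
n = 9.
(a) r = 2.04; between ranks 2 (103) and 3 (128): 104.
(b) the nearest-rank method: rank 2 → 103.
|104 − 103| = 1.

1.00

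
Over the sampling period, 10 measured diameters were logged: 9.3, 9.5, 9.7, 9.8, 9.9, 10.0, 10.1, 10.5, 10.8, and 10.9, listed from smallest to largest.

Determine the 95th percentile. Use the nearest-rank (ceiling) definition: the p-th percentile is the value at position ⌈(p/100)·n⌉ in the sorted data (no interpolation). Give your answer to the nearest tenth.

10.9

n = 10.
Position = ⌈95/100 · 10⌉ = ⌈9.5⌉ = 10.
The value at rank 10 is 10.9.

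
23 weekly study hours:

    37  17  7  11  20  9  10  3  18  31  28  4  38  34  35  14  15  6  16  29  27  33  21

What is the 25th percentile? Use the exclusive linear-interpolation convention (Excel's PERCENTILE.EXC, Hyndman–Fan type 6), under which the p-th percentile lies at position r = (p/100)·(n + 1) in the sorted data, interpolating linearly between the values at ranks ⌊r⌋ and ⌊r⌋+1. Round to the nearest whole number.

10

Sorted: 3, 4, 6, 7, 9, 10, 11, 14, 15, 16, 17, 18, 20, 21, 27, 28, 29, 31, 33, 34, 35, 37, 38.
n = 23.
r = (25/100)·(23 + 1) = 6.
r is an integer, so P25 is the value at rank 6: 10.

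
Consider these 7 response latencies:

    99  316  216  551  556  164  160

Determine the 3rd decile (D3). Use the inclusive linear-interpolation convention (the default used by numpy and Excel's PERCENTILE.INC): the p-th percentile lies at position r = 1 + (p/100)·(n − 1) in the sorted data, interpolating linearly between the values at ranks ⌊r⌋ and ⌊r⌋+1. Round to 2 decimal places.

163.20

Sorted: 99, 160, 164, 216, 316, 551, 556.
n = 7.
r = 1 + (30/100)·(7 − 1) = 1 + 1.8 = 2.8.
Rank 2 is 160 and rank 3 is 164.
Interpolate: 160 + 0.8·(164 − 160) = 160 + 0.8·4 = 163.2.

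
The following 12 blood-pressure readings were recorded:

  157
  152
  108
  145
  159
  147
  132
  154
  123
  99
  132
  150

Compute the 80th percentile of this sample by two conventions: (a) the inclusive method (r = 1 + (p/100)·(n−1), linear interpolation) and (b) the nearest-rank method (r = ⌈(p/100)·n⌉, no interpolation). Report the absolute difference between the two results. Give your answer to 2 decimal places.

Sorted: 99, 108, 123, 132, 132, 145, 147, 150, 152, 154, 157, 159.
n = 12.
(a) r = 9.8; between ranks 9 (152) and 10 (154): 153.6.
(b) the nearest-rank method: rank 10 → 154.
|153.6 − 154| = 0.4.

0.40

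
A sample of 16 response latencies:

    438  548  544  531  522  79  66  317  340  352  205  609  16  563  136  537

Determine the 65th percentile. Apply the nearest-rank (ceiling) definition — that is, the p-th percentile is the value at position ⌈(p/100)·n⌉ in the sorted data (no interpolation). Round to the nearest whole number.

Sorted: 16, 66, 79, 136, 205, 317, 340, 352, 438, 522, 531, 537, 544, 548, 563, 609.
n = 16.
Position = ⌈65/100 · 16⌉ = ⌈10.4⌉ = 11.
The value at rank 11 is 531.

531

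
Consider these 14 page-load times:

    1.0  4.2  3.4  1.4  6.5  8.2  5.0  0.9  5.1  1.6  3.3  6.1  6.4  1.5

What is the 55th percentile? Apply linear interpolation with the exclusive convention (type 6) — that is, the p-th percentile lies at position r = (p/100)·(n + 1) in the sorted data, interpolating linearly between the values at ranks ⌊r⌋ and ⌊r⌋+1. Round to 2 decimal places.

Sorted: 0.9, 1.0, 1.4, 1.5, 1.6, 3.3, 3.4, 4.2, 5.0, 5.1, 6.1, 6.4, 6.5, 8.2.
n = 14.
r = (55/100)·(14 + 1) = 8.25.
Rank 8 is 4.2 and rank 9 is 5.0.
Interpolate: 4.2 + 0.25·(5.0 − 4.2) = 4.2 + 0.25·0.8 = 4.4.

4.40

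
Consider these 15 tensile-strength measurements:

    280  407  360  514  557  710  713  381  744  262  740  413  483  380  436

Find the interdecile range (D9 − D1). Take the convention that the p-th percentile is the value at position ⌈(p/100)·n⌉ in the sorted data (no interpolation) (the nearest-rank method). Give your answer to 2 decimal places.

460.00

Sorted: 262, 280, 360, 380, 381, 407, 413, 436, 483, 514, 557, 710, 713, 740, 744.
n = 15.
P10: rank ⌈10/100·15⌉ = 2 → 280.
P90: rank ⌈90/100·15⌉ = 14 → 740.
Difference: 740 − 280 = 460.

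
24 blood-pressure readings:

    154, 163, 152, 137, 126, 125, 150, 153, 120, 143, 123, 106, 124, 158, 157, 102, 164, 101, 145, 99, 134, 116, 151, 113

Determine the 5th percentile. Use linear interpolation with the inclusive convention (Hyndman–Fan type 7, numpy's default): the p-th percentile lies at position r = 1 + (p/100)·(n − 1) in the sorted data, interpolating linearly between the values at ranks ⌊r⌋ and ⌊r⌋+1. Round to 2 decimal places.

Sorted: 99, 101, 102, 106, 113, 116, 120, 123, 124, 125, 126, 134, 137, 143, 145, 150, 151, 152, 153, 154, 157, 158, 163, 164.
n = 24.
r = 1 + (5/100)·(24 − 1) = 1 + 1.15 = 2.15.
Rank 2 is 101 and rank 3 is 102.
Interpolate: 101 + 0.15·(102 − 101) = 101 + 0.15·1 = 101.15.

101.15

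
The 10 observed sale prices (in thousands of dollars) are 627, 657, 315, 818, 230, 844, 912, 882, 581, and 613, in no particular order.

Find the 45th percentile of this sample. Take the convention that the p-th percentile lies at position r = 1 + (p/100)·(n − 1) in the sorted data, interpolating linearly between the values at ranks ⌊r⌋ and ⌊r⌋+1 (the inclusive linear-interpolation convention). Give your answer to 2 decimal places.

Sorted: 230, 315, 581, 613, 627, 657, 818, 844, 882, 912.
n = 10.
r = 1 + (45/100)·(10 − 1) = 1 + 4.05 = 5.05.
Rank 5 is 627 and rank 6 is 657.
Interpolate: 627 + 0.05·(657 − 627) = 627 + 0.05·30 = 628.5.

628.50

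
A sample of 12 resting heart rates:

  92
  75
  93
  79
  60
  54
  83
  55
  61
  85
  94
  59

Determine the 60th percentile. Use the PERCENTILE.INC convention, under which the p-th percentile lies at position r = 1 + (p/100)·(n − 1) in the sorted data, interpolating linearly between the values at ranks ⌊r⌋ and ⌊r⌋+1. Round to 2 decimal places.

81.40

Sorted: 54, 55, 59, 60, 61, 75, 79, 83, 85, 92, 93, 94.
n = 12.
r = 1 + (60/100)·(12 − 1) = 1 + 6.6 = 7.6.
Rank 7 is 79 and rank 8 is 83.
Interpolate: 79 + 0.6·(83 − 79) = 79 + 0.6·4 = 81.4.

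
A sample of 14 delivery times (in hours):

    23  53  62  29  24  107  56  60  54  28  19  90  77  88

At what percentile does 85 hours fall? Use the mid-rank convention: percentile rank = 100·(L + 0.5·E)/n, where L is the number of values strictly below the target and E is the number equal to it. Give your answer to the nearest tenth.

Sorted: 19, 23, 24, 28, 29, 53, 54, 56, 60, 62, 77, 88, 90, 107.
Count below 85: L = 11; count equal: E = 0; n = 14.
Percentile rank = 100·(11 + 0.5·0)/14 = 100·11/14 = 78.57.

78.6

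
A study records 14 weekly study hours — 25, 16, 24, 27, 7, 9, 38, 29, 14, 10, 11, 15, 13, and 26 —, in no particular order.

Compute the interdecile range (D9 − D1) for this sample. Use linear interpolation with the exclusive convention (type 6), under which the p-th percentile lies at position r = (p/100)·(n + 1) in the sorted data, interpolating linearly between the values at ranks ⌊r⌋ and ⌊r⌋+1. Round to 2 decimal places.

25.50

Sorted: 7, 9, 10, 11, 13, 14, 15, 16, 24, 25, 26, 27, 29, 38.
n = 14.
P10: r = 1.5; ranks 1–2 are 7, 9; interpolating gives 8.
P90: r = 13.5; ranks 13–14 are 29, 38; interpolating gives 33.5.
Difference: 33.5 − 8 = 25.5.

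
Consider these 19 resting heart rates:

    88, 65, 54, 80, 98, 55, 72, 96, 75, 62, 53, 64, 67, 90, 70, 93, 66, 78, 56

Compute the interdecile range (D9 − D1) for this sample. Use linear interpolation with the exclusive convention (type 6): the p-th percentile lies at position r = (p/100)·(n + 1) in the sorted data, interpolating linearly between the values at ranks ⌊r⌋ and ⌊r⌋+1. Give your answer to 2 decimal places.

Sorted: 53, 54, 55, 56, 62, 64, 65, 66, 67, 70, 72, 75, 78, 80, 88, 90, 93, 96, 98.
n = 19.
P10: r = 2 (integer) → 54.
P90: r = 18 (integer) → 96.
Difference: 96 − 54 = 42.

42.00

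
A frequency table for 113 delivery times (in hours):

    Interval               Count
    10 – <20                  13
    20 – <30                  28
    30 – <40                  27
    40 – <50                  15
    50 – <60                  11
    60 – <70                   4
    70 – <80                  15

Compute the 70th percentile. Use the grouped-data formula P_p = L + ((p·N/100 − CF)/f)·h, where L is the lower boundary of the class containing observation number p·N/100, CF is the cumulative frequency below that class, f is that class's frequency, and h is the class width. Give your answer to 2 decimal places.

47.40

N = 113; target position k = 70/100 · 113 = 79.1.
Cumulative frequencies: 13, 41, 68, 83, 94, 98, 113.
Observation 79.1 falls in the class 40 – <50.
L = 40, CF = 68, f = 15, h = 10.
P70 = 40 + ((79.1 − 68)/15)·10 = 40 + 7.4 = 47.4.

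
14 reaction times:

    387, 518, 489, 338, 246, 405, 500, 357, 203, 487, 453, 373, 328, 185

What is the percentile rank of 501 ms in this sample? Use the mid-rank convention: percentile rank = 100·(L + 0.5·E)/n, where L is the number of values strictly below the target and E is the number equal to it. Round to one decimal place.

92.9

Sorted: 185, 203, 246, 328, 338, 357, 373, 387, 405, 453, 487, 489, 500, 518.
Count below 501: L = 13; count equal: E = 0; n = 14.
Percentile rank = 100·(13 + 0.5·0)/14 = 100·13/14 = 92.86.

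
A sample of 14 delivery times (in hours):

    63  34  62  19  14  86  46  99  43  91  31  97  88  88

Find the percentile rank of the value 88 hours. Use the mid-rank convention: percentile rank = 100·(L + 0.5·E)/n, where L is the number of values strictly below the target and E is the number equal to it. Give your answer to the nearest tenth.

Sorted: 14, 19, 31, 34, 43, 46, 62, 63, 86, 88, 88, 91, 97, 99.
Count below 88: L = 9; count equal: E = 2; n = 14.
Percentile rank = 100·(9 + 0.5·2)/14 = 100·10/14 = 71.43.

71.4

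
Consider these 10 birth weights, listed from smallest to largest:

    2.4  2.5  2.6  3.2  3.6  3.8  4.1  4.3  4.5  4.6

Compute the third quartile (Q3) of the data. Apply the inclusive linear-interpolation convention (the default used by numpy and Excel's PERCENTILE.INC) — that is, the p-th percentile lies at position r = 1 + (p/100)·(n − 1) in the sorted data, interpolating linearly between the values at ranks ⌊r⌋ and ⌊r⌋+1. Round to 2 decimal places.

4.25

n = 10.
r = 1 + (75/100)·(10 − 1) = 1 + 6.75 = 7.75.
Rank 7 is 4.1 and rank 8 is 4.3.
Interpolate: 4.1 + 0.75·(4.3 − 4.1) = 4.1 + 0.75·0.2 = 4.25.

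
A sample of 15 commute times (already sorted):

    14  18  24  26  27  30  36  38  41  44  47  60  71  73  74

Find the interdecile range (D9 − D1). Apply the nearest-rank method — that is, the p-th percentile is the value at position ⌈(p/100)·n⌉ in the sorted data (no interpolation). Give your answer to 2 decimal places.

n = 15.
P10: rank ⌈10/100·15⌉ = 2 → 18.
P90: rank ⌈90/100·15⌉ = 14 → 73.
Difference: 73 − 18 = 55.

55.00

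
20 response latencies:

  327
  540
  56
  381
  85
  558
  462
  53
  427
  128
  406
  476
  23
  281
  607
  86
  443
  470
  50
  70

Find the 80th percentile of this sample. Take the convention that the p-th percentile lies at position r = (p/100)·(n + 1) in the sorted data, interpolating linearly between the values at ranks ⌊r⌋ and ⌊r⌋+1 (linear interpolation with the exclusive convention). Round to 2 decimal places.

474.80

Sorted: 23, 50, 53, 56, 70, 85, 86, 128, 281, 327, 381, 406, 427, 443, 462, 470, 476, 540, 558, 607.
n = 20.
r = (80/100)·(20 + 1) = 16.8.
Rank 16 is 470 and rank 17 is 476.
Interpolate: 470 + 0.8·(476 − 470) = 470 + 0.8·6 = 474.8.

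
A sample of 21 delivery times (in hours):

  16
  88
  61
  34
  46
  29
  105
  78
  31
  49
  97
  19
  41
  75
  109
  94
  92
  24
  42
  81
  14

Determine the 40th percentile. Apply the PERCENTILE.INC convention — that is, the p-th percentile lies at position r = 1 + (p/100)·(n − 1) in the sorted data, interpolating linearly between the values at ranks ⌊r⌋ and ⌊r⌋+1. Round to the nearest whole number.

42

Sorted: 14, 16, 19, 24, 29, 31, 34, 41, 42, 46, 49, 61, 75, 78, 81, 88, 92, 94, 97, 105, 109.
n = 21.
r = 1 + (40/100)·(21 − 1) = 1 + 8 = 9.
r is an integer, so P40 is the value at rank 9: 42.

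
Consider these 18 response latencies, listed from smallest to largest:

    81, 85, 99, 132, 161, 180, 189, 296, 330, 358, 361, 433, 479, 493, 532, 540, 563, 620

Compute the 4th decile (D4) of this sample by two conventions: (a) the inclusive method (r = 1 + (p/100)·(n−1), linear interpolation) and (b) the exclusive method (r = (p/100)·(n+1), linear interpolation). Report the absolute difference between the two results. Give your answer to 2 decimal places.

n = 18.
(a) r = 7.8; between ranks 7 (189) and 8 (296): 274.6.
(b) r = 7.6; between ranks 7 (189) and 8 (296): 253.2.
|274.6 − 253.2| = 21.4.

21.40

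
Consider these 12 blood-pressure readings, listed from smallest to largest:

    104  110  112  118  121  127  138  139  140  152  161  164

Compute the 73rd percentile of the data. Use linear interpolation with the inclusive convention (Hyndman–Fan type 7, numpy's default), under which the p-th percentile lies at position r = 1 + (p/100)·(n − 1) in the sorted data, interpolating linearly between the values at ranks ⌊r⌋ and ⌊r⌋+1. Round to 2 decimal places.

140.36

n = 12.
r = 1 + (73/100)·(12 − 1) = 1 + 8.03 = 9.03.
Rank 9 is 140 and rank 10 is 152.
Interpolate: 140 + 0.03·(152 − 140) = 140 + 0.03·12 = 140.36.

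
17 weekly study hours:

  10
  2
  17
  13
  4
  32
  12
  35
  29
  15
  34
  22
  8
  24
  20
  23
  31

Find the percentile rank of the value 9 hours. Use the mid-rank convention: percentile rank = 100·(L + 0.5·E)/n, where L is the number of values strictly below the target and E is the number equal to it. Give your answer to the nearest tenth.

17.6

Sorted: 2, 4, 8, 10, 12, 13, 15, 17, 20, 22, 23, 24, 29, 31, 32, 34, 35.
Count below 9: L = 3; count equal: E = 0; n = 17.
Percentile rank = 100·(3 + 0.5·0)/17 = 100·3/17 = 17.65.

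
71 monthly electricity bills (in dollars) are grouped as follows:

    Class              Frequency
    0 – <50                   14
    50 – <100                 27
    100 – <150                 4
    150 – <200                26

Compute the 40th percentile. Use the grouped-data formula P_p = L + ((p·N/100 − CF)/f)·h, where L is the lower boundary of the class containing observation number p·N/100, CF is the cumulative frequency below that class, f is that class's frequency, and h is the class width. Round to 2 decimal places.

76.67

N = 71; target position k = 40/100 · 71 = 28.4.
Cumulative frequencies: 14, 41, 45, 71.
Observation 28.4 falls in the class 50 – <100.
L = 50, CF = 14, f = 27, h = 50.
P40 = 50 + ((28.4 − 14)/27)·50 = 50 + 26.6667 = 76.6667.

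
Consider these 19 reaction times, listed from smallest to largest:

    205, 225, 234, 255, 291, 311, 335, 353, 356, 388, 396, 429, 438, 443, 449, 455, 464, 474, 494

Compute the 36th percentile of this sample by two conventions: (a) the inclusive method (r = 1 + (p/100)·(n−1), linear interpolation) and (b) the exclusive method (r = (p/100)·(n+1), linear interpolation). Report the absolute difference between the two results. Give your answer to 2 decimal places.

n = 19.
(a) r = 7.48; between ranks 7 (335) and 8 (353): 343.64.
(b) r = 7.2; between ranks 7 (335) and 8 (353): 338.6.
|343.64 − 338.6| = 5.04.

5.04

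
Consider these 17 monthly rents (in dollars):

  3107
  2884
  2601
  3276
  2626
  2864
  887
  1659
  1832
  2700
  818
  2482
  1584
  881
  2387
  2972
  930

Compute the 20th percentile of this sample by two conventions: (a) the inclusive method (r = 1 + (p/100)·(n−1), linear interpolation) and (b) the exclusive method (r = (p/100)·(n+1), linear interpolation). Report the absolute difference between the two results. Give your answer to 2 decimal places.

Sorted: 818, 881, 887, 930, 1584, 1659, 1832, 2387, 2482, 2601, 2626, 2700, 2864, 2884, 2972, 3107, 3276.
n = 17.
(a) r = 4.2; between ranks 4 (930) and 5 (1584): 1060.8.
(b) r = 3.6; between ranks 3 (887) and 4 (930): 912.8.
|1060.8 − 912.8| = 148.

148.00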